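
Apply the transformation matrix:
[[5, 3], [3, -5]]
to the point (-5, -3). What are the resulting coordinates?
(-34, 0)

Matrix multiplication:
[[5, 3], [3, -5]] × [-5, -3]ᵀ
= [5×-5 + 3×-3, 3×-5 + -5×-3]ᵀ
= [-34.0000, 0.0000]ᵀ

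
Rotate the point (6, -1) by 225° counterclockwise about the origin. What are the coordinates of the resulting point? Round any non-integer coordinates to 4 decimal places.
(-4.9497, -3.5355)

Rotation matrix R(θ) = [[cos θ, -sin θ], [sin θ, cos θ]]; for θ = 225°:
R = [[-√2/2, √2/2], [-√2/2, -√2/2]]
Result: R × [6, -1]ᵀ = [-√2/2·6 + (√2/2)·-1, -√2/2·6 + (-√2/2)·-1]ᵀ = (-4.9497, -3.5355)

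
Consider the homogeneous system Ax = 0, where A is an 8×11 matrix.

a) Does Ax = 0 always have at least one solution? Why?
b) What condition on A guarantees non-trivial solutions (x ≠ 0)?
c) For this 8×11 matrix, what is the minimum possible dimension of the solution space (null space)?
a) Yes, x = 0 is always a solution. b) When A has linearly dependent columns (rank < n). c) Minimum nullity = 3.

a) x = 0 satisfies A·0 = 0, so the zero vector is always a solution.
b) Non-trivial solutions exist iff the columns of A are linearly dependent, equivalently rank(A) < n (the number of columns).
c) By rank-nullity, rank(A) + nullity(A) = n = 11. Since A has only 8 rows, rank(A) ≤ 8, so nullity(A) ≥ 11 - 8 = 3.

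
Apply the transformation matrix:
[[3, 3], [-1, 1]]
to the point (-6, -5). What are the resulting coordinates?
(-33, 1)

Matrix multiplication:
[[3, 3], [-1, 1]] × [-6, -5]ᵀ
= [3×-6 + 3×-5, -1×-6 + 1×-5]ᵀ
= [-33.0000, 1.0000]ᵀ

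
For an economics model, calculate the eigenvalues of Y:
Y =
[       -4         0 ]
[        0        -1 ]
λ = -4, -1

Solve det(Y - λI) = 0. For a 2×2 matrix the characteristic equation is λ² - (trace)λ + det = 0.
trace(Y) = a + d = -4 - 1 = -5.
det(Y) = a*d - b*c = (-4)*(-1) - (0)*(0) = 4 - 0 = 4.
Characteristic equation: λ² - (-5)λ + (4) = 0.
Discriminant = (-5)² - 4*(4) = 25 - 16 = 9.
λ = (-5 ± √9) / 2 = (-5 ± 3) / 2 = -4, -1.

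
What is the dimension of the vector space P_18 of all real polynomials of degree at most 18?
Dimension = 19

A polynomial of degree at most 18 can be written as a₀ + a₁x + a₂x² + … + a_18x^18, with 19 free coefficients a₀, …, a_18.
The set {1, x, x², …, x^18} is a basis: it spans P_18 (every such polynomial is a linear combination of these) and is linearly independent (a polynomial is zero iff all its coefficients are zero).
Therefore dim(P_18) = 18 + 1 = 19.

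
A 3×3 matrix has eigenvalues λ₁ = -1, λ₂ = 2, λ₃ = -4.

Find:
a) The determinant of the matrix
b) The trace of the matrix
det = 8, trace = -3

Two standard eigenvalue identities:
- det(A) equals the product of the eigenvalues (counted with multiplicity).
- trace(A) equals the sum of the eigenvalues.
det(A) = (-1)*(2)*(-4) = 8.
trace(A) = -1 + 2 - 4 = -3.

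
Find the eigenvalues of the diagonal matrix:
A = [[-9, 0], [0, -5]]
λ₁ = -9, λ₂ = -5

The characteristic polynomial of A is det(A - λI) = (-9 - λ)(-5 - λ) = 0.
The roots are λ = -9 and λ = -5, so the eigenvalues are the diagonal entries.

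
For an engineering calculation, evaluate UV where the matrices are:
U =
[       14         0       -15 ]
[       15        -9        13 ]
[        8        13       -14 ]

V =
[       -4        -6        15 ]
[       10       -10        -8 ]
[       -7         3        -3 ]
UV =
[       49      -129       255 ]
[     -241        39       258 ]
[      196      -220        58 ]

Matrix multiplication: (UV)[i][j] = sum over k of U[i][k] * V[k][j].
  (UV)[0][0] = (14)*(-4) + (0)*(10) + (-15)*(-7) = 49
  (UV)[0][1] = (14)*(-6) + (0)*(-10) + (-15)*(3) = -129
  (UV)[0][2] = (14)*(15) + (0)*(-8) + (-15)*(-3) = 255
  (UV)[1][0] = (15)*(-4) + (-9)*(10) + (13)*(-7) = -241
  (UV)[1][1] = (15)*(-6) + (-9)*(-10) + (13)*(3) = 39
  (UV)[1][2] = (15)*(15) + (-9)*(-8) + (13)*(-3) = 258
  (UV)[2][0] = (8)*(-4) + (13)*(10) + (-14)*(-7) = 196
  (UV)[2][1] = (8)*(-6) + (13)*(-10) + (-14)*(3) = -220
  (UV)[2][2] = (8)*(15) + (13)*(-8) + (-14)*(-3) = 58
UV =
[       49      -129       255 ]
[     -241        39       258 ]
[      196      -220        58 ]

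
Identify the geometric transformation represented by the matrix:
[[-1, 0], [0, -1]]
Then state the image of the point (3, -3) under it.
rotation by 180° (or reflection through origin); image of (3, -3) is (-3, 3)

This matches the form [[cos θ, -sin θ], [sin θ, cos θ]] of a rotation matrix; reading off cos θ and sin θ gives the angle.
The matrix [[-1, 0], [0, -1]] represents: rotation by 180° (or reflection through origin).
Applying it to (3, -3): [-1·3 + 0·-3, 0·3 + -1·-3] = (-3, 3).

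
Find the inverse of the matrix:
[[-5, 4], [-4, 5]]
[[-5/9, 4/9], [-4/9, 5/9]]

For [[a,b],[c,d]], inverse = (1/det)·[[d,-b],[-c,a]]
det = -5·5 - 4·-4 = -9
Inverse = (1/-9)·[[5, -4], [4, -5]]
        = [[-5/9, 4/9], [-4/9, 5/9]]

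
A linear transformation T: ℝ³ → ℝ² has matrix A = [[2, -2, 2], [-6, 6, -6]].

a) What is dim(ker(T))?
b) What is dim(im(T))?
dim(ker) = 2, dim(im) = 1

Observe that row 2 = -3 × row 1 (so the rows are linearly dependent).
Thus rank(A) = 1 (only one linearly independent row).
dim(im(T)) = rank(A) = 1.
By the rank-nullity theorem applied to T: ℝ³ → ℝ², rank(A) + nullity(A) = 3 (the domain dimension), so dim(ker(T)) = 3 - 1 = 2.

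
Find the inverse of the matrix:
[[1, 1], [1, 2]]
[[2, -1], [-1, 1]]

For [[a,b],[c,d]], inverse = (1/det)·[[d,-b],[-c,a]]
det = 1·2 - 1·1 = 1
Inverse = (1/1)·[[2, -1], [-1, 1]]
        = [[2, -1], [-1, 1]]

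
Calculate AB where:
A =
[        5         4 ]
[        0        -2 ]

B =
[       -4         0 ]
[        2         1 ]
AB =
[      -12         4 ]
[       -4        -2 ]

Matrix multiplication: (AB)[i][j] = sum over k of A[i][k] * B[k][j].
  (AB)[0][0] = (5)*(-4) + (4)*(2) = -12
  (AB)[0][1] = (5)*(0) + (4)*(1) = 4
  (AB)[1][0] = (0)*(-4) + (-2)*(2) = -4
  (AB)[1][1] = (0)*(0) + (-2)*(1) = -2
AB =
[      -12         4 ]
[       -4        -2 ]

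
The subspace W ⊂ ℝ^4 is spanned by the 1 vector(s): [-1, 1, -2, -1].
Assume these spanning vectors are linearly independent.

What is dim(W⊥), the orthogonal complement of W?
dim(W⊥) = 3

For any subspace W of ℝ^n, dim(W) + dim(W⊥) = n (the whole-space dimension).
Here the given 1 vectors are linearly independent, so dim(W) = 1.
Thus dim(W⊥) = n - dim(W) = 4 - 1 = 3.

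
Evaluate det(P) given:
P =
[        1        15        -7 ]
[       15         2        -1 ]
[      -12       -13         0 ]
det(P) = 1364

Expand along row 0 (cofactor expansion): det(P) = a*(e*i - f*h) - b*(d*i - f*g) + c*(d*h - e*g), where the 3×3 is [[a, b, c], [d, e, f], [g, h, i]].
Minor M_00 = (2)*(0) - (-1)*(-13) = 0 - 13 = -13.
Minor M_01 = (15)*(0) - (-1)*(-12) = 0 - 12 = -12.
Minor M_02 = (15)*(-13) - (2)*(-12) = -195 + 24 = -171.
det(P) = (1)*(-13) - (15)*(-12) + (-7)*(-171) = -13 + 180 + 1197 = 1364.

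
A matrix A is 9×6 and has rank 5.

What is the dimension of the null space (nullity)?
1

The rank-nullity theorem for an m×n matrix states:
rank(A) + nullity(A) = n (the number of columns).
Here n = 6 and rank(A) = 5, so nullity(A) = 6 - 5 = 1.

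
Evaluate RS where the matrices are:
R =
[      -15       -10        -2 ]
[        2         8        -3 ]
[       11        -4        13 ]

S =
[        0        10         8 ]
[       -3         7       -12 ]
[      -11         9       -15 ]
RS =
[       52      -238        30 ]
[        9        49       -35 ]
[     -131       199       -59 ]

Matrix multiplication: (RS)[i][j] = sum over k of R[i][k] * S[k][j].
  (RS)[0][0] = (-15)*(0) + (-10)*(-3) + (-2)*(-11) = 52
  (RS)[0][1] = (-15)*(10) + (-10)*(7) + (-2)*(9) = -238
  (RS)[0][2] = (-15)*(8) + (-10)*(-12) + (-2)*(-15) = 30
  (RS)[1][0] = (2)*(0) + (8)*(-3) + (-3)*(-11) = 9
  (RS)[1][1] = (2)*(10) + (8)*(7) + (-3)*(9) = 49
  (RS)[1][2] = (2)*(8) + (8)*(-12) + (-3)*(-15) = -35
  (RS)[2][0] = (11)*(0) + (-4)*(-3) + (13)*(-11) = -131
  (RS)[2][1] = (11)*(10) + (-4)*(7) + (13)*(9) = 199
  (RS)[2][2] = (11)*(8) + (-4)*(-12) + (13)*(-15) = -59
RS =
[       52      -238        30 ]
[        9        49       -35 ]
[     -131       199       -59 ]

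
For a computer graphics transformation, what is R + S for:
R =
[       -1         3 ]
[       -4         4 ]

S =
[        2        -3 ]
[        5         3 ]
R + S =
[        1         0 ]
[        1         7 ]

Matrix addition is elementwise: (R+S)[i][j] = R[i][j] + S[i][j].
  (R+S)[0][0] = (-1) + (2) = 1
  (R+S)[0][1] = (3) + (-3) = 0
  (R+S)[1][0] = (-4) + (5) = 1
  (R+S)[1][1] = (4) + (3) = 7
R + S =
[        1         0 ]
[        1         7 ]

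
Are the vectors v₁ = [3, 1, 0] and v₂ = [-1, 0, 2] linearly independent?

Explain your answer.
Yes, linearly independent

Two vectors are linearly dependent iff one is a scalar multiple of the other.
No single scalar k satisfies v₂ = k·v₁ (the ratios of corresponding entries disagree), so v₁ and v₂ are linearly independent.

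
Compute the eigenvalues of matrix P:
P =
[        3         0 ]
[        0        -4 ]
λ = -4, 3

Solve det(P - λI) = 0. For a 2×2 matrix the characteristic equation is λ² - (trace)λ + det = 0.
trace(P) = a + d = 3 - 4 = -1.
det(P) = a*d - b*c = (3)*(-4) - (0)*(0) = -12 - 0 = -12.
Characteristic equation: λ² - (-1)λ + (-12) = 0.
Discriminant = (-1)² - 4*(-12) = 1 + 48 = 49.
λ = (-1 ± √49) / 2 = (-1 ± 7) / 2 = -4, 3.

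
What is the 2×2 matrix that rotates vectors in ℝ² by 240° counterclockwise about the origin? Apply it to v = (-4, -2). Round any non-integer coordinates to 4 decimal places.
R = [[-1/2, √3/2], [-√3/2, -1/2]]; R·v = (0.2679, 4.4641)

A counterclockwise rotation by angle θ in ℝ² has matrix R(θ) = [[cos θ, -sin θ], [sin θ, cos θ]].
For θ = 240°: cos θ = -1/2, sin θ = -√3/2.
R(240°) = [[-1/2, √3/2], [-√3/2, -1/2]].
R·v = [-1/2·-4 + (√3/2)·-2, -√3/2·-4 + -1/2·-2] = (0.2679, 4.4641).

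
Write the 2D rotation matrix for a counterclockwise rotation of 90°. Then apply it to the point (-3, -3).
R = [[0, -1], [1, 0]]; R·(-3, -3) = (3, -3)

Rotation matrix formula: R(θ) = [[cos θ, -sin θ], [sin θ, cos θ]]
For θ = 90°:
cos(90°) = 0
sin(90°) = 1
R = [[0, -1], [1, 0]]
Apply to (-3, -3): [0·-3 + (-1)·-3, 1·-3 + 0·-3] = (3, -3)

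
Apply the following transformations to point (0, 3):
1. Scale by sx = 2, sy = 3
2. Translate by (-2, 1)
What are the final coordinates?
(-2, 10)

Step 1: Scale (0, 3) by (sx, sy) = (2, 3) → (0, 9)
Step 2: Translate by (-2, 1) → (-2, 10)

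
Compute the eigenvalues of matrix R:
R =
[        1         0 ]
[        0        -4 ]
λ = -4, 1

Solve det(R - λI) = 0. For a 2×2 matrix the characteristic equation is λ² - (trace)λ + det = 0.
trace(R) = a + d = 1 - 4 = -3.
det(R) = a*d - b*c = (1)*(-4) - (0)*(0) = -4 - 0 = -4.
Characteristic equation: λ² - (-3)λ + (-4) = 0.
Discriminant = (-3)² - 4*(-4) = 9 + 16 = 25.
λ = (-3 ± √25) / 2 = (-3 ± 5) / 2 = -4, 1.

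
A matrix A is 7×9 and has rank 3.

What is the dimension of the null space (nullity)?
6

The rank-nullity theorem for an m×n matrix states:
rank(A) + nullity(A) = n (the number of columns).
Here n = 9 and rank(A) = 3, so nullity(A) = 9 - 3 = 6.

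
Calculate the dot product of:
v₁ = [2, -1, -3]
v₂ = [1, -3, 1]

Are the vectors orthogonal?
2, No

The dot product is the sum of products of corresponding components.
v₁·v₂ = (2)*(1) + (-1)*(-3) + (-3)*(1) = 2 + 3 - 3 = 2.
Two vectors are orthogonal iff their dot product is 0; here the dot product is 2, so the vectors are not orthogonal.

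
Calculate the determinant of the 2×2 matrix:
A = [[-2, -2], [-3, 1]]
-8

For A = [[a, b], [c, d]], det(A) = a*d - b*c.
det(A) = (-2)*(1) - (-2)*(-3) = -2 - 6 = -8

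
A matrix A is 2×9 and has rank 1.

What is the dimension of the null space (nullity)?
8

The rank-nullity theorem for an m×n matrix states:
rank(A) + nullity(A) = n (the number of columns).
Here n = 9 and rank(A) = 1, so nullity(A) = 9 - 1 = 8.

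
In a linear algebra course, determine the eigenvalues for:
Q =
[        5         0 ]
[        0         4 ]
λ = 4, 5

Solve det(Q - λI) = 0. For a 2×2 matrix the characteristic equation is λ² - (trace)λ + det = 0.
trace(Q) = a + d = 5 + 4 = 9.
det(Q) = a*d - b*c = (5)*(4) - (0)*(0) = 20 - 0 = 20.
Characteristic equation: λ² - (9)λ + (20) = 0.
Discriminant = (9)² - 4*(20) = 81 - 80 = 1.
λ = (9 ± √1) / 2 = (9 ± 1) / 2 = 4, 5.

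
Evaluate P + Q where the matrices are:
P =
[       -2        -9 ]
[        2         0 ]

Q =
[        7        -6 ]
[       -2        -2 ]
P + Q =
[        5       -15 ]
[        0        -2 ]

Matrix addition is elementwise: (P+Q)[i][j] = P[i][j] + Q[i][j].
  (P+Q)[0][0] = (-2) + (7) = 5
  (P+Q)[0][1] = (-9) + (-6) = -15
  (P+Q)[1][0] = (2) + (-2) = 0
  (P+Q)[1][1] = (0) + (-2) = -2
P + Q =
[        5       -15 ]
[        0        -2 ]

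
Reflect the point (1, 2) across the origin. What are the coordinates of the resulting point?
(-1, -2)

Reflection across origin: (1, 2) → (-1, -2)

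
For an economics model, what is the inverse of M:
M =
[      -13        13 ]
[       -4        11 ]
det(M) = -91
M⁻¹ =
[   -11/91       1/7 ]
[    -4/91       1/7 ]

For a 2×2 matrix M = [[a, b], [c, d]] with det(M) ≠ 0, M⁻¹ = (1/det(M)) * [[d, -b], [-c, a]].
det(M) = (-13)*(11) - (13)*(-4) = -143 + 52 = -91.
M⁻¹ = (1/-91) * [[11, -13], [4, -13]].
Dividing each entry by -91 and reducing:
M⁻¹ =
[   -11/91       1/7 ]
[    -4/91       1/7 ]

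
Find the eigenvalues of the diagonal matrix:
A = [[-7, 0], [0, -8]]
λ₁ = -7, λ₂ = -8

The characteristic polynomial of A is det(A - λI) = (-7 - λ)(-8 - λ) = 0.
The roots are λ = -7 and λ = -8, so the eigenvalues are the diagonal entries.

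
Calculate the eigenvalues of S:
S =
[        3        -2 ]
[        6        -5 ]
λ = -3, 1

Solve det(S - λI) = 0. For a 2×2 matrix the characteristic equation is λ² - (trace)λ + det = 0.
trace(S) = a + d = 3 - 5 = -2.
det(S) = a*d - b*c = (3)*(-5) - (-2)*(6) = -15 + 12 = -3.
Characteristic equation: λ² - (-2)λ + (-3) = 0.
Discriminant = (-2)² - 4*(-3) = 4 + 12 = 16.
λ = (-2 ± √16) / 2 = (-2 ± 4) / 2 = -3, 1.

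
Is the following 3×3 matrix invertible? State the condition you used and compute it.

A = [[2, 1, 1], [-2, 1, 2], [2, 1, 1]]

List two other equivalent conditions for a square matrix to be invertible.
No, not invertible; det(A) = 0 (two rows are equal, so the rows are linearly dependent). Equivalent conditions (failing for this A): rank(A) < 3; Ax = 0 has non-trivial solutions; 0 is an eigenvalue; the columns are linearly dependent.

To check invertibility, compute det(A).
In this matrix, row 0 and the last row are identical, so one row is a scalar multiple of another and the rows are linearly dependent.
A matrix with linearly dependent rows has det = 0 and is not invertible.
Equivalent failed conditions:
- rank(A) < 3.
- Ax = 0 has non-trivial solutions.
- 0 is an eigenvalue.
- The columns are linearly dependent.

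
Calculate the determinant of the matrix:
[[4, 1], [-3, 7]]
31

For a 2×2 matrix [[a, b], [c, d]], det = ad - bc
det = (4)(7) - (1)(-3) = 28 - -3 = 31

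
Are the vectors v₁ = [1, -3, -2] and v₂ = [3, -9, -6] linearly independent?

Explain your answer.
No, linearly dependent (v₂ = 3·v₁)

Check whether there is a scalar k with v₂ = k·v₁.
Comparing components, k = 3 satisfies 3·[1, -3, -2] = [3, -9, -6].
Since v₂ is a scalar multiple of v₁, the two vectors are linearly dependent.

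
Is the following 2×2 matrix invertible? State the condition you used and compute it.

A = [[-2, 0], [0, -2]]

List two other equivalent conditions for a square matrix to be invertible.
Yes, invertible; det(A) = 4 ≠ 0. Equivalent conditions: rank(A) = 2; Ax = 0 has only the trivial solution; 0 is not an eigenvalue; the columns of A are linearly independent.

To check invertibility, compute det(A).
The given matrix is triangular, so det(A) equals the product of its diagonal entries = 4 ≠ 0.
Since det(A) ≠ 0, A is invertible.
Equivalent conditions for a square matrix A to be invertible:
- rank(A) = 2 (full rank).
- The homogeneous system Ax = 0 has only the trivial solution x = 0.
- 0 is not an eigenvalue of A.
- The columns (equivalently rows) of A are linearly independent.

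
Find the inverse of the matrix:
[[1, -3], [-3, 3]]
[[-1/2, -1/2], [-1/2, -1/6]]

For [[a,b],[c,d]], inverse = (1/det)·[[d,-b],[-c,a]]
det = 1·3 - -3·-3 = -6
Inverse = (1/-6)·[[3, 3], [3, 1]]
        = [[-1/2, -1/2], [-1/2, -1/6]]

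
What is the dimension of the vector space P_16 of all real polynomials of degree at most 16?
Dimension = 17

A polynomial of degree at most 16 can be written as a₀ + a₁x + a₂x² + … + a_16x^16, with 17 free coefficients a₀, …, a_16.
The set {1, x, x², …, x^16} is a basis: it spans P_16 (every such polynomial is a linear combination of these) and is linearly independent (a polynomial is zero iff all its coefficients are zero).
Therefore dim(P_16) = 16 + 1 = 17.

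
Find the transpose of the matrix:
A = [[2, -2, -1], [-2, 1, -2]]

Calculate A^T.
[[2, -2], [-2, 1], [-1, -2]]

The transpose sends entry (i,j) to (j,i); rows become columns.
Row 0 of A: [2, -2, -1] -> column 0 of A^T.
Row 1 of A: [-2, 1, -2] -> column 1 of A^T.
A^T = [[2, -2], [-2, 1], [-1, -2]]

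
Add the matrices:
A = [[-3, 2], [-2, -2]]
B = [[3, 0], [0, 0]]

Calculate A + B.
[[0, 2], [-2, -2]]

Add corresponding elements:
(-3)+(3)=0
(2)+(0)=2
(-2)+(0)=-2
(-2)+(0)=-2
A + B = [[0, 2], [-2, -2]]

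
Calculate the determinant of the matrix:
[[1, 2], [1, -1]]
-3

For a 2×2 matrix [[a, b], [c, d]], det = ad - bc
det = (1)(-1) - (2)(1) = -1 - 2 = -3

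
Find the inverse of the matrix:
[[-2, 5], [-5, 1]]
[[1/23, -5/23], [5/23, -2/23]]

For [[a,b],[c,d]], inverse = (1/det)·[[d,-b],[-c,a]]
det = -2·1 - 5·-5 = 23
Inverse = (1/23)·[[1, -5], [5, -2]]
        = [[1/23, -5/23], [5/23, -2/23]]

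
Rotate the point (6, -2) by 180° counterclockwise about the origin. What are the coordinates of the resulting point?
(-6, 2)

Rotation matrix R(θ) = [[cos θ, -sin θ], [sin θ, cos θ]]; for θ = 180°:
R = [[-1, 0], [0, -1]]
Result: R × [6, -2]ᵀ = [-1·6 + (0)·-2, 0·6 + (-1)·-2]ᵀ = (-6, 2)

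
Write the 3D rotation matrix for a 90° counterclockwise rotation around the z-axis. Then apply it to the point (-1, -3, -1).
R = [[0, -1, 0], [1, 0, 0], [0, 0, 1]]; R·(-1, -3, -1) = (3, -1, -1)

Rotation matrix for 90° around z-axis:
cos(90°) = 0, sin(90°) = 1
R = [[0, -1, 0], [1, 0, 0], [0, 0, 1]]
Apply to (-1, -3, -1): R·[-1, -3, -1]ᵀ = (3, -1, -1)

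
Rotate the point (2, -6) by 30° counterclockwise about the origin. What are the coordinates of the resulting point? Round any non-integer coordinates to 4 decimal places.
(4.7321, -4.1962)

Rotation matrix R(θ) = [[cos θ, -sin θ], [sin θ, cos θ]]; for θ = 30°:
R = [[√3/2, -1/2], [1/2, √3/2]]
Result: R × [2, -6]ᵀ = [√3/2·2 + (-1/2)·-6, 1/2·2 + (√3/2)·-6]ᵀ = (4.7321, -4.1962)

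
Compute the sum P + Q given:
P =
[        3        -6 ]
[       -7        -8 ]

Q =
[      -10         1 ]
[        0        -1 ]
P + Q =
[       -7        -5 ]
[       -7        -9 ]

Matrix addition is elementwise: (P+Q)[i][j] = P[i][j] + Q[i][j].
  (P+Q)[0][0] = (3) + (-10) = -7
  (P+Q)[0][1] = (-6) + (1) = -5
  (P+Q)[1][0] = (-7) + (0) = -7
  (P+Q)[1][1] = (-8) + (-1) = -9
P + Q =
[       -7        -5 ]
[       -7        -9 ]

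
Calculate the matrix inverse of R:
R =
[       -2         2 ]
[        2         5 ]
det(R) = -14
R⁻¹ =
[    -5/14       1/7 ]
[      1/7       1/7 ]

For a 2×2 matrix R = [[a, b], [c, d]] with det(R) ≠ 0, R⁻¹ = (1/det(R)) * [[d, -b], [-c, a]].
det(R) = (-2)*(5) - (2)*(2) = -10 - 4 = -14.
R⁻¹ = (1/-14) * [[5, -2], [-2, -2]].
Dividing each entry by -14 and reducing:
R⁻¹ =
[    -5/14       1/7 ]
[      1/7       1/7 ]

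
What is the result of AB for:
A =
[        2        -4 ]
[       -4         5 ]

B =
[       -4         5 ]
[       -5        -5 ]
AB =
[       12        30 ]
[       -9       -45 ]

Matrix multiplication: (AB)[i][j] = sum over k of A[i][k] * B[k][j].
  (AB)[0][0] = (2)*(-4) + (-4)*(-5) = 12
  (AB)[0][1] = (2)*(5) + (-4)*(-5) = 30
  (AB)[1][0] = (-4)*(-4) + (5)*(-5) = -9
  (AB)[1][1] = (-4)*(5) + (5)*(-5) = -45
AB =
[       12        30 ]
[       -9       -45 ]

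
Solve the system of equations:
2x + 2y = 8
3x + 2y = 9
x = 1, y = 3

Use elimination (row reduction):
Equation 1: 2x + 2y = 8.
Equation 2: 3x + 2y = 9.
Multiply Eq1 by 3 and Eq2 by 2: 6x + 6y = 24;  6x + 4y = 18.
Subtract: (-2)y = -6, so y = 3.
Back-substitute into Eq1: 2x + 2*(3) = 8, so x = 1.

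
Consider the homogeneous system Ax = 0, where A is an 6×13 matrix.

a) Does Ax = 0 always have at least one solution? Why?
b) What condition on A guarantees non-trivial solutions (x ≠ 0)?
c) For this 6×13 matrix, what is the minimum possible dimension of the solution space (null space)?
a) Yes, x = 0 is always a solution. b) When A has linearly dependent columns (rank < n). c) Minimum nullity = 7.

a) x = 0 satisfies A·0 = 0, so the zero vector is always a solution.
b) Non-trivial solutions exist iff the columns of A are linearly dependent, equivalently rank(A) < n (the number of columns).
c) By rank-nullity, rank(A) + nullity(A) = n = 13. Since A has only 6 rows, rank(A) ≤ 6, so nullity(A) ≥ 13 - 6 = 7.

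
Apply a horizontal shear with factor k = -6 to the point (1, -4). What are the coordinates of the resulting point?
(25, -4)

Shear matrix for horizontal shear with factor k = -6:
[[1, -6], [0, 1]]
Result: (1, -4) → (25, -4)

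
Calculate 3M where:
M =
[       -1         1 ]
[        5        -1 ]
3M =
[       -3         3 ]
[       15        -3 ]

Scalar multiplication is elementwise: (3M)[i][j] = 3 * M[i][j].
  (3M)[0][0] = 3 * (-1) = -3
  (3M)[0][1] = 3 * (1) = 3
  (3M)[1][0] = 3 * (5) = 15
  (3M)[1][1] = 3 * (-1) = -3
3M =
[       -3         3 ]
[       15        -3 ]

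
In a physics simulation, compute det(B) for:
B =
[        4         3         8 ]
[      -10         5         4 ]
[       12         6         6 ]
det(B) = -612

Expand along row 0 (cofactor expansion): det(B) = a*(e*i - f*h) - b*(d*i - f*g) + c*(d*h - e*g), where the 3×3 is [[a, b, c], [d, e, f], [g, h, i]].
Minor M_00 = (5)*(6) - (4)*(6) = 30 - 24 = 6.
Minor M_01 = (-10)*(6) - (4)*(12) = -60 - 48 = -108.
Minor M_02 = (-10)*(6) - (5)*(12) = -60 - 60 = -120.
det(B) = (4)*(6) - (3)*(-108) + (8)*(-120) = 24 + 324 - 960 = -612.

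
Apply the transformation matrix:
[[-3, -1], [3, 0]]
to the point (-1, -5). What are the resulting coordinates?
(8, -3)

Matrix multiplication:
[[-3, -1], [3, 0]] × [-1, -5]ᵀ
= [-3×-1 + -1×-5, 3×-1 + 0×-5]ᵀ
= [8.0000, -3.0000]ᵀ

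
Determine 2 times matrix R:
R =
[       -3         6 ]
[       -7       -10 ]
2R =
[       -6        12 ]
[      -14       -20 ]

Scalar multiplication is elementwise: (2R)[i][j] = 2 * R[i][j].
  (2R)[0][0] = 2 * (-3) = -6
  (2R)[0][1] = 2 * (6) = 12
  (2R)[1][0] = 2 * (-7) = -14
  (2R)[1][1] = 2 * (-10) = -20
2R =
[       -6        12 ]
[      -14       -20 ]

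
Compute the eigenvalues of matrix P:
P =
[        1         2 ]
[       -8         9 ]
λ = 5, 5

Solve det(P - λI) = 0. For a 2×2 matrix the characteristic equation is λ² - (trace)λ + det = 0.
trace(P) = a + d = 1 + 9 = 10.
det(P) = a*d - b*c = (1)*(9) - (2)*(-8) = 9 + 16 = 25.
Characteristic equation: λ² - (10)λ + (25) = 0.
Discriminant = (10)² - 4*(25) = 100 - 100 = 0.
λ = (10 ± √0) / 2 = (10 ± 0) / 2 = 5, 5.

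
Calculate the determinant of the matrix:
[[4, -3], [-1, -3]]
-15

For a 2×2 matrix [[a, b], [c, d]], det = ad - bc
det = (4)(-3) - (-3)(-1) = -12 - 3 = -15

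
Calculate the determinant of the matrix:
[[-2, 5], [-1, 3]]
-1

For a 2×2 matrix [[a, b], [c, d]], det = ad - bc
det = (-2)(3) - (5)(-1) = -6 - -5 = -1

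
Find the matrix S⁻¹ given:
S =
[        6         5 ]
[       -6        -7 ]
det(S) = -12
S⁻¹ =
[     7/12      5/12 ]
[     -1/2      -1/2 ]

For a 2×2 matrix S = [[a, b], [c, d]] with det(S) ≠ 0, S⁻¹ = (1/det(S)) * [[d, -b], [-c, a]].
det(S) = (6)*(-7) - (5)*(-6) = -42 + 30 = -12.
S⁻¹ = (1/-12) * [[-7, -5], [6, 6]].
Dividing each entry by -12 and reducing:
S⁻¹ =
[     7/12      5/12 ]
[     -1/2      -1/2 ]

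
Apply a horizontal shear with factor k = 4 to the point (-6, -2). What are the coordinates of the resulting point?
(-14, -2)

Shear matrix for horizontal shear with factor k = 4:
[[1, 4], [0, 1]]
Result: (-6, -2) → (-14, -2)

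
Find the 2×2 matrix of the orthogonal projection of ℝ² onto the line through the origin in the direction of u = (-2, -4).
[[1/5, 2/5], [2/5, 4/5]]

The orthogonal projection onto the line spanned by a nonzero vector u = (a, b) has matrix P = (u uᵀ) / (uᵀ u) = (1/(a² + b²)) · [[a², ab], [ab, b²]].
Here u = (-2, -4), so a² + b² = 4 + 16 = 20.
P = (1/20) · [[4, 8], [8, 16]] = [[1/5, 2/5], [2/5, 4/5]].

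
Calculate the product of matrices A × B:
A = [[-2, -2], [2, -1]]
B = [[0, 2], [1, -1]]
[[-2, -2], [-1, 5]]

Matrix multiplication:
C[0][0] = -2×0 + -2×1 = -2
C[0][1] = -2×2 + -2×-1 = -2
C[1][0] = 2×0 + -1×1 = -1
C[1][1] = 2×2 + -1×-1 = 5
Result: [[-2, -2], [-1, 5]]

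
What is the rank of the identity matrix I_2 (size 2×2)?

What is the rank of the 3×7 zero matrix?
rank(I_2) = 2, rank(0) = 0

The identity I_2 has 2 columns that are the standard basis vectors e_1, …, e_2. These are linearly independent, so all 2 columns are pivots and rank(I_2) = 2.
The 3×7 zero matrix has every entry zero, so every row is the zero row and there are no pivots; rank(0) = 0.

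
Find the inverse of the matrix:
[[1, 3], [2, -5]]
[[5/11, 3/11], [2/11, -1/11]]

For [[a,b],[c,d]], inverse = (1/det)·[[d,-b],[-c,a]]
det = 1·-5 - 3·2 = -11
Inverse = (1/-11)·[[-5, -3], [-2, 1]]
        = [[5/11, 3/11], [2/11, -1/11]]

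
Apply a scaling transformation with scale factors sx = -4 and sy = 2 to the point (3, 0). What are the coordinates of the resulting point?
(-12, 0)

Scaling matrix:
[[-4, 0], [0, 2]]
Result: (3 × -4, 0 × 2) = (-12, 0)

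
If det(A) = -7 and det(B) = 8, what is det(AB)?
-56

Use the multiplicative property of determinants: det(AB) = det(A)*det(B).
det(AB) = (-7)*(8) = -56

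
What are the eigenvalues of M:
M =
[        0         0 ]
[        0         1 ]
λ = 0, 1

Solve det(M - λI) = 0. For a 2×2 matrix the characteristic equation is λ² - (trace)λ + det = 0.
trace(M) = a + d = 0 + 1 = 1.
det(M) = a*d - b*c = (0)*(1) - (0)*(0) = 0 - 0 = 0.
Characteristic equation: λ² - (1)λ + (0) = 0.
Discriminant = (1)² - 4*(0) = 1 - 0 = 1.
λ = (1 ± √1) / 2 = (1 ± 1) / 2 = 0, 1.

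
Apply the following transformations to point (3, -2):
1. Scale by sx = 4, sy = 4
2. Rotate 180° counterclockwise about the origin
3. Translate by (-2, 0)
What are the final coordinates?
(-14, 8)

Step 1: Scale → (12, -8)
Step 2: Rotate 180° → (-12, 8)
Step 3: Translate → (-14, 8)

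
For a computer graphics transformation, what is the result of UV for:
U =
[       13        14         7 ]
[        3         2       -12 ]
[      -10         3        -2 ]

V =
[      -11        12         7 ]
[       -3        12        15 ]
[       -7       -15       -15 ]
UV =
[     -234       219       196 ]
[       45       240       231 ]
[      115       -54         5 ]

Matrix multiplication: (UV)[i][j] = sum over k of U[i][k] * V[k][j].
  (UV)[0][0] = (13)*(-11) + (14)*(-3) + (7)*(-7) = -234
  (UV)[0][1] = (13)*(12) + (14)*(12) + (7)*(-15) = 219
  (UV)[0][2] = (13)*(7) + (14)*(15) + (7)*(-15) = 196
  (UV)[1][0] = (3)*(-11) + (2)*(-3) + (-12)*(-7) = 45
  (UV)[1][1] = (3)*(12) + (2)*(12) + (-12)*(-15) = 240
  (UV)[1][2] = (3)*(7) + (2)*(15) + (-12)*(-15) = 231
  (UV)[2][0] = (-10)*(-11) + (3)*(-3) + (-2)*(-7) = 115
  (UV)[2][1] = (-10)*(12) + (3)*(12) + (-2)*(-15) = -54
  (UV)[2][2] = (-10)*(7) + (3)*(15) + (-2)*(-15) = 5
UV =
[     -234       219       196 ]
[       45       240       231 ]
[      115       -54         5 ]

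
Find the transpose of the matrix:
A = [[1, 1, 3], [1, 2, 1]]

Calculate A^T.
[[1, 1], [1, 2], [3, 1]]

The transpose sends entry (i,j) to (j,i); rows become columns.
Row 0 of A: [1, 1, 3] -> column 0 of A^T.
Row 1 of A: [1, 2, 1] -> column 1 of A^T.
A^T = [[1, 1], [1, 2], [3, 1]]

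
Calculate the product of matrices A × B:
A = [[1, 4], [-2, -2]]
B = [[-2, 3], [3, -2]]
[[10, -5], [-2, -2]]

Matrix multiplication:
C[0][0] = 1×-2 + 4×3 = 10
C[0][1] = 1×3 + 4×-2 = -5
C[1][0] = -2×-2 + -2×3 = -2
C[1][1] = -2×3 + -2×-2 = -2
Result: [[10, -5], [-2, -2]]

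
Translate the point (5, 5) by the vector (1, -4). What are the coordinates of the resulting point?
(6, 1)

Translation by (1, -4):
x' = 5 + 1 = 6
y' = 5 + -4 = 1
Homogeneous matrix: [[1, 0, 1], [0, 1, -4], [0, 0, 1]]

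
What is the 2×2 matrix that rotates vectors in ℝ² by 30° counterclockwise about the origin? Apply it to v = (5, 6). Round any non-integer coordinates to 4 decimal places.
R = [[√3/2, -1/2], [1/2, √3/2]]; R·v = (1.3301, 7.6962)

A counterclockwise rotation by angle θ in ℝ² has matrix R(θ) = [[cos θ, -sin θ], [sin θ, cos θ]].
For θ = 30°: cos θ = √3/2, sin θ = 1/2.
R(30°) = [[√3/2, -1/2], [1/2, √3/2]].
R·v = [√3/2·5 + (-1/2)·6, 1/2·5 + √3/2·6] = (1.3301, 7.6962).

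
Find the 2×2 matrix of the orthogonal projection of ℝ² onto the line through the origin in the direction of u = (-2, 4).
[[1/5, -2/5], [-2/5, 4/5]]

The orthogonal projection onto the line spanned by a nonzero vector u = (a, b) has matrix P = (u uᵀ) / (uᵀ u) = (1/(a² + b²)) · [[a², ab], [ab, b²]].
Here u = (-2, 4), so a² + b² = 4 + 16 = 20.
P = (1/20) · [[4, -8], [-8, 16]] = [[1/5, -2/5], [-2/5, 4/5]].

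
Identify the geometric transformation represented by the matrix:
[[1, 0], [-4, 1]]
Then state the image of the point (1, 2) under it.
vertical shear with factor -4; image of (1, 2) is (1, -2)

The matrix [[1, 0], [k, 1]] sends (x, y) to (x, -4x + y), leaving the x-coordinate fixed: a vertical shear.
The matrix [[1, 0], [-4, 1]] represents: vertical shear with factor -4.
Applying it to (1, 2): [1·1 + 0·2, -4·1 + 1·2] = (1, -2).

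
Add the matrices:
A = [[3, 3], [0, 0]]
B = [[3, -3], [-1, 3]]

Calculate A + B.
[[6, 0], [-1, 3]]

Add corresponding elements:
(3)+(3)=6
(3)+(-3)=0
(0)+(-1)=-1
(0)+(3)=3
A + B = [[6, 0], [-1, 3]]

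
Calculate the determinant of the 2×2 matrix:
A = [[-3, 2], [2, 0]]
-4

For A = [[a, b], [c, d]], det(A) = a*d - b*c.
det(A) = (-3)*(0) - (2)*(2) = 0 - 4 = -4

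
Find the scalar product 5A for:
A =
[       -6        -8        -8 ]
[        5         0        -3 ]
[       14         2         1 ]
5A =
[      -30       -40       -40 ]
[       25         0       -15 ]
[       70        10         5 ]

Scalar multiplication is elementwise: (5A)[i][j] = 5 * A[i][j].
  (5A)[0][0] = 5 * (-6) = -30
  (5A)[0][1] = 5 * (-8) = -40
  (5A)[0][2] = 5 * (-8) = -40
  (5A)[1][0] = 5 * (5) = 25
  (5A)[1][1] = 5 * (0) = 0
  (5A)[1][2] = 5 * (-3) = -15
  (5A)[2][0] = 5 * (14) = 70
  (5A)[2][1] = 5 * (2) = 10
  (5A)[2][2] = 5 * (1) = 5
5A =
[      -30       -40       -40 ]
[       25         0       -15 ]
[       70        10         5 ]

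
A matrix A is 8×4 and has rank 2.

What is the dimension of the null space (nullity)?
2

The rank-nullity theorem for an m×n matrix states:
rank(A) + nullity(A) = n (the number of columns).
Here n = 4 and rank(A) = 2, so nullity(A) = 4 - 2 = 2.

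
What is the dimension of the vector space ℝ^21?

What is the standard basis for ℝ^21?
Dimension = 21; standard basis = {e_1, e_2, e_3, …, e_21}

ℝ^21 is the space of 21-tuples of real numbers; its dimension is 21.
The standard basis consists of 21 vectors: e_1, e_2, e_3, …, e_21, where e_i is the vector with 1 in position i and 0 elsewhere.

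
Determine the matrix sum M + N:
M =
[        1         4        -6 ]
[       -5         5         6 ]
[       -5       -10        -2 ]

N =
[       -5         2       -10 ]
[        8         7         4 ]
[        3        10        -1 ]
M + N =
[       -4         6       -16 ]
[        3        12        10 ]
[       -2         0        -3 ]

Matrix addition is elementwise: (M+N)[i][j] = M[i][j] + N[i][j].
  (M+N)[0][0] = (1) + (-5) = -4
  (M+N)[0][1] = (4) + (2) = 6
  (M+N)[0][2] = (-6) + (-10) = -16
  (M+N)[1][0] = (-5) + (8) = 3
  (M+N)[1][1] = (5) + (7) = 12
  (M+N)[1][2] = (6) + (4) = 10
  (M+N)[2][0] = (-5) + (3) = -2
  (M+N)[2][1] = (-10) + (10) = 0
  (M+N)[2][2] = (-2) + (-1) = -3
M + N =
[       -4         6       -16 ]
[        3        12        10 ]
[       -2         0        -3 ]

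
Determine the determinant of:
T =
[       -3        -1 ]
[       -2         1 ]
det(T) = -5

For a 2×2 matrix [[a, b], [c, d]], det = a*d - b*c.
det(T) = (-3)*(1) - (-1)*(-2) = -3 - 2 = -5.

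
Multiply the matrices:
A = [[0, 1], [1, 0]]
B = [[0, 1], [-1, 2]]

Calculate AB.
[[-1, 2], [0, 1]]

Each entry (i,j) of AB = sum over k of A[i][k]*B[k][j].
(AB)[0][0] = (0)*(0) + (1)*(-1) = -1
(AB)[0][1] = (0)*(1) + (1)*(2) = 2
(AB)[1][0] = (1)*(0) + (0)*(-1) = 0
(AB)[1][1] = (1)*(1) + (0)*(2) = 1
AB = [[-1, 2], [0, 1]]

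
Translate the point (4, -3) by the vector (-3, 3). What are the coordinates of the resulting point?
(1, 0)

Translation by (-3, 3):
x' = 4 + -3 = 1
y' = -3 + 3 = 0
Homogeneous matrix: [[1, 0, -3], [0, 1, 3], [0, 0, 1]]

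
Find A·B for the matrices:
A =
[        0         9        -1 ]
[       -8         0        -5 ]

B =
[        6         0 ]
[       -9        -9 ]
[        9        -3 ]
AB =
[      -90       -78 ]
[      -93        15 ]

Matrix multiplication: (AB)[i][j] = sum over k of A[i][k] * B[k][j].
  (AB)[0][0] = (0)*(6) + (9)*(-9) + (-1)*(9) = -90
  (AB)[0][1] = (0)*(0) + (9)*(-9) + (-1)*(-3) = -78
  (AB)[1][0] = (-8)*(6) + (0)*(-9) + (-5)*(9) = -93
  (AB)[1][1] = (-8)*(0) + (0)*(-9) + (-5)*(-3) = 15
AB =
[      -90       -78 ]
[      -93        15 ]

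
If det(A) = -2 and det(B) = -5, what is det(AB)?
10

Use the multiplicative property of determinants: det(AB) = det(A)*det(B).
det(AB) = (-2)*(-5) = 10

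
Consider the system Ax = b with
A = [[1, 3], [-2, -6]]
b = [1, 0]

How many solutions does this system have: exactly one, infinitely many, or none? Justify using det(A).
No solution

det(A) = (1)*(-6) - (3)*(-2) = 0, so A is singular.
The column space of A is span(column 1) = span([1, -2]).
b = [1, 0] is not a scalar multiple of column 1, so b ∉ column space and the system is inconsistent — no solution.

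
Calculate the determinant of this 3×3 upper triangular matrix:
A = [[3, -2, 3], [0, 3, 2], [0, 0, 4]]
36

The determinant of a triangular matrix is the product of its diagonal entries (the off-diagonal entries above the diagonal do not affect it).
det(A) = (3) * (3) * (4) = 36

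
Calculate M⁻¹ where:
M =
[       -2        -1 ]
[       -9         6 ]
det(M) = -21
M⁻¹ =
[     -2/7     -1/21 ]
[     -3/7      2/21 ]

For a 2×2 matrix M = [[a, b], [c, d]] with det(M) ≠ 0, M⁻¹ = (1/det(M)) * [[d, -b], [-c, a]].
det(M) = (-2)*(6) - (-1)*(-9) = -12 - 9 = -21.
M⁻¹ = (1/-21) * [[6, 1], [9, -2]].
Dividing each entry by -21 and reducing:
M⁻¹ =
[     -2/7     -1/21 ]
[     -3/7      2/21 ]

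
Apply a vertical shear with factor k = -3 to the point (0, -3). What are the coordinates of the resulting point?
(0, -3)

Shear matrix for vertical shear with factor k = -3:
[[1, 0], [-3, 1]]
Result: (0, -3) → (0, -3)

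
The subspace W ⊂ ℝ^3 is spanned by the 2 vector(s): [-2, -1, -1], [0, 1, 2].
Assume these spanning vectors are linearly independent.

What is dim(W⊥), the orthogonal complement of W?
dim(W⊥) = 1

For any subspace W of ℝ^n, dim(W) + dim(W⊥) = n (the whole-space dimension).
Here the given 2 vectors are linearly independent, so dim(W) = 2.
Thus dim(W⊥) = n - dim(W) = 3 - 2 = 1.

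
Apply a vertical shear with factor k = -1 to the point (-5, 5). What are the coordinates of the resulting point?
(-5, 10)

Shear matrix for vertical shear with factor k = -1:
[[1, 0], [-1, 1]]
Result: (-5, 5) → (-5, 10)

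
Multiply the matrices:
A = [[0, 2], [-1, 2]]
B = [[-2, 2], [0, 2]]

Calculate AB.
[[0, 4], [2, 2]]

Each entry (i,j) of AB = sum over k of A[i][k]*B[k][j].
(AB)[0][0] = (0)*(-2) + (2)*(0) = 0
(AB)[0][1] = (0)*(2) + (2)*(2) = 4
(AB)[1][0] = (-1)*(-2) + (2)*(0) = 2
(AB)[1][1] = (-1)*(2) + (2)*(2) = 2
AB = [[0, 4], [2, 2]]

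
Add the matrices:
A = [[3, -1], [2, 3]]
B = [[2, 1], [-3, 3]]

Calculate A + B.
[[5, 0], [-1, 6]]

Add corresponding elements:
(3)+(2)=5
(-1)+(1)=0
(2)+(-3)=-1
(3)+(3)=6
A + B = [[5, 0], [-1, 6]]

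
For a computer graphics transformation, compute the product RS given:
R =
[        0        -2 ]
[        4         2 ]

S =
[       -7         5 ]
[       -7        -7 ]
RS =
[       14        14 ]
[      -42         6 ]

Matrix multiplication: (RS)[i][j] = sum over k of R[i][k] * S[k][j].
  (RS)[0][0] = (0)*(-7) + (-2)*(-7) = 14
  (RS)[0][1] = (0)*(5) + (-2)*(-7) = 14
  (RS)[1][0] = (4)*(-7) + (2)*(-7) = -42
  (RS)[1][1] = (4)*(5) + (2)*(-7) = 6
RS =
[       14        14 ]
[      -42         6 ]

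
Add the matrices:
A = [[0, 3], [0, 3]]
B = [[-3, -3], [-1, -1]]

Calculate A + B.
[[-3, 0], [-1, 2]]

Add corresponding elements:
(0)+(-3)=-3
(3)+(-3)=0
(0)+(-1)=-1
(3)+(-1)=2
A + B = [[-3, 0], [-1, 2]]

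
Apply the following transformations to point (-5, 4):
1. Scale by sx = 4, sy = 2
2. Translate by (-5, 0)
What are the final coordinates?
(-25, 8)

Step 1: Scale (-5, 4) by (sx, sy) = (4, 2) → (-20, 8)
Step 2: Translate by (-5, 0) → (-25, 8)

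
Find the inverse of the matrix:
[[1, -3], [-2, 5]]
[[-5, -3], [-2, -1]]

For [[a,b],[c,d]], inverse = (1/det)·[[d,-b],[-c,a]]
det = 1·5 - -3·-2 = -1
Inverse = (1/-1)·[[5, 3], [2, 1]]
        = [[-5, -3], [-2, -1]]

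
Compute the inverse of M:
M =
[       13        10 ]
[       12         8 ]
det(M) = -16
M⁻¹ =
[     -1/2       5/8 ]
[      3/4    -13/16 ]

For a 2×2 matrix M = [[a, b], [c, d]] with det(M) ≠ 0, M⁻¹ = (1/det(M)) * [[d, -b], [-c, a]].
det(M) = (13)*(8) - (10)*(12) = 104 - 120 = -16.
M⁻¹ = (1/-16) * [[8, -10], [-12, 13]].
Dividing each entry by -16 and reducing:
M⁻¹ =
[     -1/2       5/8 ]
[      3/4    -13/16 ]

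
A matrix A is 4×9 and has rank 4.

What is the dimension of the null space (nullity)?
5

The rank-nullity theorem for an m×n matrix states:
rank(A) + nullity(A) = n (the number of columns).
Here n = 9 and rank(A) = 4, so nullity(A) = 9 - 4 = 5.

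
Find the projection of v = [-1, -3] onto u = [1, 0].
[-1, 0]

The projection of v onto u is proj_u(v) = ((v·u) / (u·u)) · u.
v·u = (-1)*(1) + (-3)*(0) = -1.
u·u = (1)*(1) + (0)*(0) = 1.
coefficient = -1 / 1 = -1.
proj_u(v) = -1 · [1, 0] = [-1, 0].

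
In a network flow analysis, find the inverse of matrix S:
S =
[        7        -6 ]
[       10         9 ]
det(S) = 123
S⁻¹ =
[     3/41      2/41 ]
[  -10/123     7/123 ]

For a 2×2 matrix S = [[a, b], [c, d]] with det(S) ≠ 0, S⁻¹ = (1/det(S)) * [[d, -b], [-c, a]].
det(S) = (7)*(9) - (-6)*(10) = 63 + 60 = 123.
S⁻¹ = (1/123) * [[9, 6], [-10, 7]].
Dividing each entry by 123 and reducing:
S⁻¹ =
[     3/41      2/41 ]
[  -10/123     7/123 ]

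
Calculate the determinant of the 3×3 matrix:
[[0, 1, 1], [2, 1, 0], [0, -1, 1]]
-4

Expansion along first row:
det = 0·det([[1,0],[-1,1]]) - 1·det([[2,0],[0,1]]) + 1·det([[2,1],[0,-1]])
    = 0·(1·1 - 0·-1) - 1·(2·1 - 0·0) + 1·(2·-1 - 1·0)
    = 0·1 - 1·2 + 1·-2
    = 0 + -2 + -2 = -4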